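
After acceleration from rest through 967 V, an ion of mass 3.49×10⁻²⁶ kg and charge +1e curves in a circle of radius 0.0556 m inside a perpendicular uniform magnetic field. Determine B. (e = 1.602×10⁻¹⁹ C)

v = √(2|q|V/m) = √(2·1.602×10⁻¹⁹·967/3.49×10⁻²⁶) ≈ 9.422×10⁴ m/s.
B = mv/(|q|r) = (3.49×10⁻²⁶)(9.422×10⁴)/((1.602×10⁻¹⁹)(0.0556)) ≈ 0.369 T.

B ≈ 0.369 T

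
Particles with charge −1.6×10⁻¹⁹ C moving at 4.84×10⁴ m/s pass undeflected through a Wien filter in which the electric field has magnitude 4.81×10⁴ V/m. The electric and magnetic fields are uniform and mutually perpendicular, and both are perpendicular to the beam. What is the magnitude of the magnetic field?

B = 0.994 T

Balance of forces in the selector: qE = qvB ⇒ B = E/v.
B = 4.81×10⁴/4.84×10⁴ = 0.994 T.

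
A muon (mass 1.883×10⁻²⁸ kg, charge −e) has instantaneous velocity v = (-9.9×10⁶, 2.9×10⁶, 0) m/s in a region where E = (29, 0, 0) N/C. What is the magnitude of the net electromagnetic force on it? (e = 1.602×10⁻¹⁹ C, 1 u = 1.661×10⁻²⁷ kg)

|F| ≈ 4.65×10⁻¹⁸ N

Only an electric field acts, so F = qE = (−1.602×10⁻¹⁹ C)·(29.0, 0, 0) = (-4.65×10⁻¹⁸, 0, 0) N.
|F| = 4.65×10⁻¹⁸ N.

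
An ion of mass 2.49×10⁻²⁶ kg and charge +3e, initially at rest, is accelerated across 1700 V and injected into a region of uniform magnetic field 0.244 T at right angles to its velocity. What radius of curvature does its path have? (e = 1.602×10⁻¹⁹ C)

Acceleration: |q|V = ½mv² ⇒ v = √(2|q|V/m) = √(2·4.806×10⁻¹⁹·1700/2.49×10⁻²⁶) ≈ 2.562×10⁵ m/s.
In the field: r = mv/(|q|B) = (2.49×10⁻²⁶)(2.562×10⁵)/((4.806×10⁻¹⁹)(0.244)) ≈ 0.0544 m.

r ≈ 0.0544 m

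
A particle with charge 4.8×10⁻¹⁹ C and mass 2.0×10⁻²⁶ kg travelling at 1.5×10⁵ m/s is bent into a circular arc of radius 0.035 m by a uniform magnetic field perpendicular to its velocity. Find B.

B ≈ 0.18 T

From |q|vB = mv²/r, B = mv/(|q|r).
B = (2.0×10⁻²⁶)(1.5×10⁵)/((4.8×10⁻¹⁹)(0.035)) ≈ 0.18 T.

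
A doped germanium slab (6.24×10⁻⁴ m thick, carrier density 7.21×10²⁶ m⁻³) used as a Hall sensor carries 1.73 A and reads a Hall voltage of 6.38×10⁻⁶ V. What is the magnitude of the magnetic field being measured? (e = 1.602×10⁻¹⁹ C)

From V_H = IB/(n e t), B = V_H n e t / I.
B = (6.38×10⁻⁶)(7.21×10²⁶)(1.602×10⁻¹⁹)(6.24×10⁻⁴)/1.73 ≈ 0.266 T.

B ≈ 0.266 T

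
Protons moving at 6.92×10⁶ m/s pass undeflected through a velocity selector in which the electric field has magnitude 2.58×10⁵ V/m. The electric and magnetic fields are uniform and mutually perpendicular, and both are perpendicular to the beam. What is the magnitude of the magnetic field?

B = 0.0373 T

Balance of forces in the selector: qE = qvB ⇒ B = E/v.
B = 2.58×10⁵/6.92×10⁶ = 0.0373 T.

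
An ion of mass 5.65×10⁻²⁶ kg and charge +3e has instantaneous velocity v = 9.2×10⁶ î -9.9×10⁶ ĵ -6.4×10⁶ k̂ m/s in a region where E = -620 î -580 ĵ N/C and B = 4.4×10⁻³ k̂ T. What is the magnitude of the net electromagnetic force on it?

|F| ≈ 2.90×10⁻¹⁴ N

v×B = (-4.36×10⁴, -4.05×10⁴, 0) N/C.
E + v×B = (-4.42×10⁴, -4.11×10⁴, 0) N/C.
F = q(E + v×B) = (4.806×10⁻¹⁹ C)·(-4.42×10⁴, -4.11×10⁴, 0) = (-2.12×10⁻¹⁴, -1.97×10⁻¹⁴, 0) N.
|F| = 2.90×10⁻¹⁴ N.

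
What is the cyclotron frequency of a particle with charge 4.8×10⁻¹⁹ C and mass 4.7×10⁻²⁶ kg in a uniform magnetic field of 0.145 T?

f = |q|B/(2πm).
f = (4.8×10⁻¹⁹)(0.145)/(2π·4.7×10⁻²⁶) ≈ 2.36×10⁵ Hz.

f ≈ 2.36×10⁵ Hz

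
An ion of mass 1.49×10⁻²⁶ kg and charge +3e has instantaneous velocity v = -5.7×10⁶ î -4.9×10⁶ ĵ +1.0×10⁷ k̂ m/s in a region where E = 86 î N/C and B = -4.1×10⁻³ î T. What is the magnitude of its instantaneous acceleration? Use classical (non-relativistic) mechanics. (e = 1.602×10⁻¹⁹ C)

|a| ≈ 1.47×10¹² m/s²

v×B = (0, -4.10×10⁴, -2.01×10⁴) N/C.
E + v×B = (86.0, -4.10×10⁴, -2.01×10⁴) N/C.
F = q(E + v×B) = (4.806×10⁻¹⁹ C)·(86.0, -4.10×10⁴, -2.01×10⁴) = (4.13×10⁻¹⁷, -1.97×10⁻¹⁴, -9.66×10⁻¹⁵) N.
|a| = |F|/m = 2.194×10⁻¹⁴/1.49×10⁻²⁶ ≈ 1.47×10¹² m/s².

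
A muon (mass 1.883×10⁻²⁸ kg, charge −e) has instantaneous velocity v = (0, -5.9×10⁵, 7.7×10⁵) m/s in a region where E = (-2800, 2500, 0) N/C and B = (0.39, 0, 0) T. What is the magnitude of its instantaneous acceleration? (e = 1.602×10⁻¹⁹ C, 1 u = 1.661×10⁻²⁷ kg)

v×B = (0, 3.00×10⁵, 2.30×10⁵) N/C.
E + v×B = (-2800, 3.03×10⁵, 2.30×10⁵) N/C.
F = q(E + v×B) = (−1.602×10⁻¹⁹ C)·(-2800, 3.03×10⁵, 2.30×10⁵) = (4.49×10⁻¹⁶, -4.85×10⁻¹⁴, -3.69×10⁻¹⁴) N.
|a| = |F|/m = 6.093×10⁻¹⁴/1.883×10⁻²⁸ ≈ 3.24×10¹⁴ m/s².

|a| ≈ 3.24×10¹⁴ m/s²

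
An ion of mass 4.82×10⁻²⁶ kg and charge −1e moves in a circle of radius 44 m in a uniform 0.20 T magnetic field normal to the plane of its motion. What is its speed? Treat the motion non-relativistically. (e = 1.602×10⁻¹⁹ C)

v ≈ 2.9×10⁷ m/s

From |q|vB = mv²/r, v = |q|Br/m.
v = (1.602×10⁻¹⁹)(0.20)(44)/4.82×10⁻²⁶ ≈ 2.9×10⁷ m/s.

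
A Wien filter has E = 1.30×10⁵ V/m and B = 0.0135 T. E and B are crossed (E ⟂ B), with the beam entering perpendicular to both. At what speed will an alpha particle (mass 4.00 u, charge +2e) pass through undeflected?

v = 9.63×10⁶ m/s

For undeflected motion the electric and magnetic forces balance: qE = qvB.
v = E/B = 1.30×10⁵/0.0135 = 9.63×10⁶ m/s.
The result is independent of the particle's charge and mass.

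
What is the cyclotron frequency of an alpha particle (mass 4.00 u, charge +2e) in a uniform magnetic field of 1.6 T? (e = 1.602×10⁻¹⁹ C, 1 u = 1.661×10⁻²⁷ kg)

f = |q|B/(2πm).
f = (3.204×10⁻¹⁹)(1.6)/(2π·6.644×10⁻²⁷) ≈ 1.2×10⁷ Hz.

f ≈ 1.2×10⁷ Hz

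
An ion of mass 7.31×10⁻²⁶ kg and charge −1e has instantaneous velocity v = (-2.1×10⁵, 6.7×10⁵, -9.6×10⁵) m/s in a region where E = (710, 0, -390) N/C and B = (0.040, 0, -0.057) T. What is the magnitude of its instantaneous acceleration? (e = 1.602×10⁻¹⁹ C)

v×B = (-3.82×10⁴, -5.04×10⁴, -2.68×10⁴) N/C.
E + v×B = (-3.75×10⁴, -5.04×10⁴, -2.72×10⁴) N/C.
F = q(E + v×B) = (−1.602×10⁻¹⁹ C)·(-3.75×10⁴, -5.04×10⁴, -2.72×10⁴) = (6.00×10⁻¹⁵, 8.07×10⁻¹⁵, 4.36×10⁻¹⁵) N.
|a| = |F|/m = 1.096×10⁻¹⁴/7.31×10⁻²⁶ ≈ 1.50×10¹¹ m/s².

|a| ≈ 1.50×10¹¹ m/s²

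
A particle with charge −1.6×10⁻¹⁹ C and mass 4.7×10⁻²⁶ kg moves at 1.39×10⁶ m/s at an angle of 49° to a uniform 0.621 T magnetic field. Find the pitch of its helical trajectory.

v∥ = v cosθ = 1.39×10⁶·cos49° ≈ 9.119×10⁵ m/s.
T = 2πm/(|q|B) = 2π(4.7×10⁻²⁶)/((1.6×10⁻¹⁹)(0.621)) ≈ 2.972×10⁻⁶ s.
pitch = v∥ T = (9.119×10⁵)(2.972×10⁻⁶) ≈ 2.71 m.

p ≈ 2.71 m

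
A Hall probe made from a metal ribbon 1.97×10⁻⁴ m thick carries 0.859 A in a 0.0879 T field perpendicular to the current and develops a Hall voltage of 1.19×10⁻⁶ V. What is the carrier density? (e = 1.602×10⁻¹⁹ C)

From V_H = IB/(n e t), n = IB/(V_H e t).
n = (0.859)(0.0879)/((1.19×10⁻⁶)(1.602×10⁻¹⁹)(1.97×10⁻⁴)) ≈ 2.01×10²⁷ m⁻³.

n ≈ 2.01×10²⁷ m⁻³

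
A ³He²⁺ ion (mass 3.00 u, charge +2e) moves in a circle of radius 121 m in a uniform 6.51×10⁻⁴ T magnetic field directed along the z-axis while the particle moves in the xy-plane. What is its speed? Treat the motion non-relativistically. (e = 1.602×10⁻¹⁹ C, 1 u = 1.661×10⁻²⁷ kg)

v ≈ 5.06×10⁶ m/s

From |q|vB = mv²/r, v = |q|Br/m.
v = (3.204×10⁻¹⁹)(6.51×10⁻⁴)(121)/4.983×10⁻²⁷ ≈ 5.06×10⁶ m/s.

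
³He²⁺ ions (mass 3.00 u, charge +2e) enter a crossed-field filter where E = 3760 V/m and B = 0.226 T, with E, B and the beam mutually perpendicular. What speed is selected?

v = 1.66×10⁴ m/s

For undeflected motion the electric and magnetic forces balance: qE = qvB.
v = E/B = 3760/0.226 = 1.66×10⁴ m/s.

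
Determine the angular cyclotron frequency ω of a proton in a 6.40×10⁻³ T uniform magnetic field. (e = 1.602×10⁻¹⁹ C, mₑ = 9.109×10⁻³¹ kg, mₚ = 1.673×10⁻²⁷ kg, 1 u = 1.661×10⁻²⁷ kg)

ω ≈ 6.13×10⁵ rad/s

ω = |q|B/m.
ω = (1.602×10⁻¹⁹)(6.40×10⁻³)/1.673×10⁻²⁷ ≈ 6.13×10⁵ rad/s.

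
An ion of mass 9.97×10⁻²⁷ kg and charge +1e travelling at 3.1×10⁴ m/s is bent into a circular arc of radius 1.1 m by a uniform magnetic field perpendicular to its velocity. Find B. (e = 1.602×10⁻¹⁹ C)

B ≈ 1.8×10⁻³ T

From |q|vB = mv²/r, B = mv/(|q|r).
B = (9.97×10⁻²⁷)(3.1×10⁴)/((1.602×10⁻¹⁹)(1.1)) ≈ 1.8×10⁻³ T.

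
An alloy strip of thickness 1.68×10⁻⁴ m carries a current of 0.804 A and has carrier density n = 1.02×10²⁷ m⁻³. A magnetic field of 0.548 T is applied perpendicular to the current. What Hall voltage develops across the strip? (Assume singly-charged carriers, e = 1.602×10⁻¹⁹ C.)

V_H = IB/(n e t).
V_H = (0.804)(0.548)/((1.02×10²⁷)(1.602×10⁻¹⁹)(1.68×10⁻⁴)) ≈ 1.60×10⁻⁵ V.

V_H ≈ 1.60×10⁻⁵ V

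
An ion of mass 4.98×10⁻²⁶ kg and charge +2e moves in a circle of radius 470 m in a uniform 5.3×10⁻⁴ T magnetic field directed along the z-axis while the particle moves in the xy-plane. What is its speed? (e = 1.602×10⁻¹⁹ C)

v ≈ 1.6×10⁶ m/s

From |q|vB = mv²/r, v = |q|Br/m.
v = (3.204×10⁻¹⁹)(5.3×10⁻⁴)(470)/4.98×10⁻²⁶ ≈ 1.6×10⁶ m/s.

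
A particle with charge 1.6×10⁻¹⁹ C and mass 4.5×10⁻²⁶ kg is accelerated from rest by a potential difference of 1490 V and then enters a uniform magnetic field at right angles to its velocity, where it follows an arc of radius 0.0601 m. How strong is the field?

v = √(2|q|V/m) = √(2·1.6×10⁻¹⁹·1490/4.5×10⁻²⁶) ≈ 1.029×10⁵ m/s.
B = mv/(|q|r) = (4.5×10⁻²⁶)(1.029×10⁵)/((1.6×10⁻¹⁹)(0.0601)) ≈ 0.482 T.

B ≈ 0.482 T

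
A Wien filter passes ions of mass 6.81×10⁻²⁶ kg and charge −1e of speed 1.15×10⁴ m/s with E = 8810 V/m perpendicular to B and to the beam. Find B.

B = 0.766 T

Balance of forces in the selector: qE = qvB ⇒ B = E/v.
B = 8810/1.15×10⁴ = 0.766 T.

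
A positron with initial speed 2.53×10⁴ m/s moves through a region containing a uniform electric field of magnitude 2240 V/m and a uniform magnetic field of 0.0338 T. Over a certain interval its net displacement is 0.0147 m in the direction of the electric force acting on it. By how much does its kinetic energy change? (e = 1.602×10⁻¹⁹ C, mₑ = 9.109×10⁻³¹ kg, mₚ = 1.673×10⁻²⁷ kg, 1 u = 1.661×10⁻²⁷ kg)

The magnetic force is always ⟂ v and does no work; only the electric force changes KE.
ΔKE = F_E · d = |q|E d = (1.602×10⁻¹⁹)(2240)(0.0147) ≈ 5.28×10⁻¹⁸ J.

ΔKE ≈ 5.28×10⁻¹⁸ J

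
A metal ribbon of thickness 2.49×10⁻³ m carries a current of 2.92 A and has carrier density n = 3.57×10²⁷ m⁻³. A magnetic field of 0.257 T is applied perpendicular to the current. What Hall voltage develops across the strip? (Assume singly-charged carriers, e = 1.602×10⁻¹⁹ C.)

V_H ≈ 5.27×10⁻⁷ V

V_H = IB/(n e t).
V_H = (2.92)(0.257)/((3.57×10²⁷)(1.602×10⁻¹⁹)(2.49×10⁻³)) ≈ 5.27×10⁻⁷ V.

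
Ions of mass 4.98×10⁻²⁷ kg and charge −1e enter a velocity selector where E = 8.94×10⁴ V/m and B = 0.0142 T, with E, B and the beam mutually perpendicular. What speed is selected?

Straight-line motion ⇒ electric and magnetic forces cancel, so E = vB.
v = E/B = 8.94×10⁴/0.0142 = 6.30×10⁶ m/s.
The result is independent of the particle's charge and mass.

v = 6.30×10⁶ m/s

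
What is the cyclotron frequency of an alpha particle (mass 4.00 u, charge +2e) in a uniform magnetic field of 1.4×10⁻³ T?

f = |q|B/(2πm).
f = (3.204×10⁻¹⁹)(1.4×10⁻³)/(2π·6.644×10⁻²⁷) ≈ 1.1×10⁴ Hz.

f ≈ 1.1×10⁴ Hz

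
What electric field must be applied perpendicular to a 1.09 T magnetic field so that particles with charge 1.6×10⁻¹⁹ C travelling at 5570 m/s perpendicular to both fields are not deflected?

E = 6070 V/m

For straight-line motion qE = qvB, so E = vB.
E = 5570 × 1.09 = 6070 V/m.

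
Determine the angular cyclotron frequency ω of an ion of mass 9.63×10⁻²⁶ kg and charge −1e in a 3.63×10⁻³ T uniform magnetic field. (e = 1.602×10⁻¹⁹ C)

ω ≈ 6040 rad/s

ω = |q|B/m.
ω = (1.602×10⁻¹⁹)(3.63×10⁻³)/9.63×10⁻²⁶ ≈ 6040 rad/s.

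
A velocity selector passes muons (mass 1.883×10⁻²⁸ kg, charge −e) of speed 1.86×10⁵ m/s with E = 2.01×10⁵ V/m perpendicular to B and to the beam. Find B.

Balance of forces in the selector: qE = qvB ⇒ B = E/v.
B = 2.01×10⁵/1.86×10⁵ = 1.08 T.

B = 1.08 T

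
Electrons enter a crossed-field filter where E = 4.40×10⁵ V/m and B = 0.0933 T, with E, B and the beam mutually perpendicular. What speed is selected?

v = 4.72×10⁶ m/s

Straight-line motion ⇒ electric and magnetic forces cancel, so E = vB.
v = E/B = 4.40×10⁵/0.0933 = 4.72×10⁶ m/s.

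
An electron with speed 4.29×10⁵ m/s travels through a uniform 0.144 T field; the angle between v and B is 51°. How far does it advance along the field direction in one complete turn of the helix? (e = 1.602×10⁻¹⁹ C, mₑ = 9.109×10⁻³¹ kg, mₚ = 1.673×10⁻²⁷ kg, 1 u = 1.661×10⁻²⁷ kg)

p ≈ 6.70×10⁻⁵ m

v∥ = v cosθ = 4.29×10⁵·cos51° ≈ 2.700×10⁵ m/s.
T = 2πm/(|q|B) = 2π(9.109×10⁻³¹)/((1.602×10⁻¹⁹)(0.144)) ≈ 2.481×10⁻¹⁰ s.
pitch = v∥ T = (2.700×10⁵)(2.481×10⁻¹⁰) ≈ 6.70×10⁻⁵ m.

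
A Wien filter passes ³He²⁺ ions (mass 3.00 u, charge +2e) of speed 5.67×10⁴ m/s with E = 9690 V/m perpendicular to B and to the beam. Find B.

Balance of forces in the selector: qE = qvB ⇒ B = E/v.
B = 9690/5.67×10⁴ = 0.171 T.

B = 0.171 T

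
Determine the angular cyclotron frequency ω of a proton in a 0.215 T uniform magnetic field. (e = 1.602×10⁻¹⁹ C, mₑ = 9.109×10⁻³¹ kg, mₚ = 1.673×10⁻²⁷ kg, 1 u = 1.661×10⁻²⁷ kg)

ω ≈ 2.06×10⁷ rad/s

ω = |q|B/m.
ω = (1.602×10⁻¹⁹)(0.215)/1.673×10⁻²⁷ ≈ 2.06×10⁷ rad/s.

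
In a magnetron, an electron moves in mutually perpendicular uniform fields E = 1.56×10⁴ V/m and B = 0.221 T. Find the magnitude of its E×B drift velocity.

The steady drift has the magnetic force balancing the electric force, so v_d = E/B.
v_d = 1.56×10⁴/0.221 = 7.06×10⁴ m/s.

v_d ≈ 7.06×10⁴ m/s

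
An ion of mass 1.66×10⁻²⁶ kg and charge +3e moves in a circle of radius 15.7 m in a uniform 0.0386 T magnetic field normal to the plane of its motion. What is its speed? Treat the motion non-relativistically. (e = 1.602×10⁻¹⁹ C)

From |q|vB = mv²/r, v = |q|Br/m.
v = (4.806×10⁻¹⁹)(0.0386)(15.7)/1.66×10⁻²⁶ ≈ 1.75×10⁷ m/s.

v ≈ 1.75×10⁷ m/s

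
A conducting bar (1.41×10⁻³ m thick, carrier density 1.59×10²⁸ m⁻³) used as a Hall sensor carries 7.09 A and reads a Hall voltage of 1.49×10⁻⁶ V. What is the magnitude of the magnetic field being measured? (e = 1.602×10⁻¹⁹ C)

B ≈ 0.755 T

From V_H = IB/(n e t), B = V_H n e t / I.
B = (1.49×10⁻⁶)(1.59×10²⁸)(1.602×10⁻¹⁹)(1.41×10⁻³)/7.09 ≈ 0.755 T.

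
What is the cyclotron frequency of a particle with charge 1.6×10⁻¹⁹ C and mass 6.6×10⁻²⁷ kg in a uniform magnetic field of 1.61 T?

f ≈ 6.21×10⁶ Hz

f = |q|B/(2πm).
f = (1.6×10⁻¹⁹)(1.61)/(2π·6.6×10⁻²⁷) ≈ 6.21×10⁶ Hz.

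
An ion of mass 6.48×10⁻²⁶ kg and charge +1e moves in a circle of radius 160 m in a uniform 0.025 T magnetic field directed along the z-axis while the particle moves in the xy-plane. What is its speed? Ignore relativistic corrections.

From |q|vB = mv²/r, v = |q|Br/m.
v = (1.602×10⁻¹⁹)(0.025)(160)/6.48×10⁻²⁶ ≈ 9.9×10⁶ m/s.

v ≈ 9.9×10⁶ m/s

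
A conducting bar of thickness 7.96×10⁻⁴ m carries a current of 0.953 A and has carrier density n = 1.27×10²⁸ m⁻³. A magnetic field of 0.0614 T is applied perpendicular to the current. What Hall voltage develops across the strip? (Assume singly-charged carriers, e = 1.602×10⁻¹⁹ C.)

V_H = IB/(n e t).
V_H = (0.953)(0.0614)/((1.27×10²⁸)(1.602×10⁻¹⁹)(7.96×10⁻⁴)) ≈ 3.61×10⁻⁸ V.

V_H ≈ 3.61×10⁻⁸ V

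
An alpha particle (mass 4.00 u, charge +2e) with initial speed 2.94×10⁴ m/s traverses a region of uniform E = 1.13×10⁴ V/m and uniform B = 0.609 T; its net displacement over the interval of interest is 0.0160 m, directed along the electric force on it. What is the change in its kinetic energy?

ΔKE ≈ 5.79×10⁻¹⁷ J

The magnetic force is always ⟂ v and does no work; only the electric force changes KE.
ΔKE = F_E · d = |q|E d = (3.204×10⁻¹⁹)(1.13×10⁴)(0.0160) ≈ 5.79×10⁻¹⁷ J.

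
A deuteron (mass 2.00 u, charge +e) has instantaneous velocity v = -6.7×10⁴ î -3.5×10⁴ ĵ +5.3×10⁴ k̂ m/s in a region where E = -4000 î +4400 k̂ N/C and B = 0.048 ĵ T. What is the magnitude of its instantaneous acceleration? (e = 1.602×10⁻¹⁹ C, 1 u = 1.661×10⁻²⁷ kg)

|a| ≈ 3.21×10¹¹ m/s²

v×B = (-2540, 0, -3220) N/C.
E + v×B = (-6540, 0, 1180) N/C.
F = q(E + v×B) = (1.602×10⁻¹⁹ C)·(-6540, 0, 1180) = (-1.05×10⁻¹⁵, 0, 1.90×10⁻¹⁶) N.
|a| = |F|/m = 1.065×10⁻¹⁵/3.322×10⁻²⁷ ≈ 3.21×10¹¹ m/s².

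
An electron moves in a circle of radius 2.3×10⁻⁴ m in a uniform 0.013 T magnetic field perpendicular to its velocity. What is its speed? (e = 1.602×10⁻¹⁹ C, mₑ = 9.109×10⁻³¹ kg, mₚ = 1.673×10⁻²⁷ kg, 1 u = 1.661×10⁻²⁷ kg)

v ≈ 5.3×10⁵ m/s

From |q|vB = mv²/r, v = |q|Br/m.
v = (1.602×10⁻¹⁹)(0.013)(2.3×10⁻⁴)/9.109×10⁻³¹ ≈ 5.3×10⁵ m/s.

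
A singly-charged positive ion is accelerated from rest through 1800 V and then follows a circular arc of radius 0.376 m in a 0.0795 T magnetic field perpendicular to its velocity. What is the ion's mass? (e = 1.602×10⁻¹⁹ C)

m ≈ 3.98×10⁻²⁶ kg

Combine |q|V = ½mv² and r = mv/(|q|B): eliminate v to get m = qB²r²/(2V).
m = (1.602×10⁻¹⁹)(0.0795)²(0.376)²/(2·1800) ≈ 3.98×10⁻²⁶ kg.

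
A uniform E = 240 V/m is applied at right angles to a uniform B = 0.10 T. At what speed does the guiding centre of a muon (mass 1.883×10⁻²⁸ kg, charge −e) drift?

The E×B drift speed is v_d = E/B.
v_d = 240/0.10 = 2400 m/s.

v_d ≈ 2400 m/s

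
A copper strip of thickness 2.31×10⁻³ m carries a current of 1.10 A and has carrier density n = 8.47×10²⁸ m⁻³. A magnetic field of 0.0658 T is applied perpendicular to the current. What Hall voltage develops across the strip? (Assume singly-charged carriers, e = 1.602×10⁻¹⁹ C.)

V_H ≈ 2.31×10⁻⁹ V

V_H = IB/(n e t).
V_H = (1.10)(0.0658)/((8.47×10²⁸)(1.602×10⁻¹⁹)(2.31×10⁻³)) ≈ 2.31×10⁻⁹ V.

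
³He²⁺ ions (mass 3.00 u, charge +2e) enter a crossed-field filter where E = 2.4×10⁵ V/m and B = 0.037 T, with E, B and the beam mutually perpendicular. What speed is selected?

Zero net Lorentz force requires |qE| = |q v×B|, i.e. E = vB.
v = E/B = 2.4×10⁵/0.037 = 6.5×10⁶ m/s.
The result is independent of the particle's charge and mass.

v = 6.5×10⁶ m/s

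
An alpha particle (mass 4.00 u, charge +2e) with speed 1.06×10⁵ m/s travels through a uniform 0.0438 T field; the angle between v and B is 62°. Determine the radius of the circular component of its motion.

r ≈ 0.0443 m

v⊥ = v sinθ = 1.06×10⁵·sin62° ≈ 9.359×10⁴ m/s.
r = m v⊥/(|q|B) = (6.644×10⁻²⁷)(9.359×10⁴)/((3.204×10⁻¹⁹)(0.0438)) ≈ 0.0443 m.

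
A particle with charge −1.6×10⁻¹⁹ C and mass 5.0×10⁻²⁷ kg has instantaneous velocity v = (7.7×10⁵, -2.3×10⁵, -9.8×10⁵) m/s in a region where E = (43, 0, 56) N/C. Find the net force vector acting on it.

Only an electric field acts, so F = qE = (−1.6×10⁻¹⁹ C)·(43.0, 0, 56.0) = (-6.88×10⁻¹⁸, 0, -8.96×10⁻¹⁸) N.

F ≈ (-6.88×10⁻¹⁸, 0, -8.96×10⁻¹⁸) N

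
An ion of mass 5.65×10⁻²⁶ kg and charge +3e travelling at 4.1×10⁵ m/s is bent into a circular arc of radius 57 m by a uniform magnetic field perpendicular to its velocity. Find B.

From |q|vB = mv²/r, B = mv/(|q|r).
B = (5.65×10⁻²⁶)(4.1×10⁵)/((4.806×10⁻¹⁹)(57)) ≈ 8.5×10⁻⁴ T.

B ≈ 8.5×10⁻⁴ T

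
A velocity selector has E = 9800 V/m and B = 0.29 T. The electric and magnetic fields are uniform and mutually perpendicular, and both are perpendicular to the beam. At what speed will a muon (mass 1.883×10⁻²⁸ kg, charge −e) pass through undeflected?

Straight-line motion ⇒ electric and magnetic forces cancel, so E = vB.
v = E/B = 9800/0.29 = 3.4×10⁴ m/s.

v = 3.4×10⁴ m/s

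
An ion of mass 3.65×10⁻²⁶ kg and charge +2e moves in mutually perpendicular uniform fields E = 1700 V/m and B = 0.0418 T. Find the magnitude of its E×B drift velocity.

v_d ≈ 4.07×10⁴ m/s

The steady drift has the magnetic force balancing the electric force, so v_d = E/B.
v_d = 1700/0.0418 = 4.07×10⁴ m/s.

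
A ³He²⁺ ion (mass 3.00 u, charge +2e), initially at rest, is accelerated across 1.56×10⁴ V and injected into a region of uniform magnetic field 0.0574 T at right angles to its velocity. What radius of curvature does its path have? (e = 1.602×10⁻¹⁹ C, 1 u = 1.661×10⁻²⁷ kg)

r ≈ 0.384 m

Acceleration: |q|V = ½mv² ⇒ v = √(2|q|V/m) = √(2·3.204×10⁻¹⁹·1.56×10⁴/4.983×10⁻²⁷) ≈ 1.416×10⁶ m/s.
In the field: r = mv/(|q|B) = (4.983×10⁻²⁷)(1.416×10⁶)/((3.204×10⁻¹⁹)(0.0574)) ≈ 0.384 m.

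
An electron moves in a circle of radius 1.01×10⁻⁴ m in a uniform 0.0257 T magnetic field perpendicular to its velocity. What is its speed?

v ≈ 4.57×10⁵ m/s

From |q|vB = mv²/r, v = |q|Br/m.
v = (1.602×10⁻¹⁹)(0.0257)(1.01×10⁻⁴)/9.109×10⁻³¹ ≈ 4.57×10⁵ m/s.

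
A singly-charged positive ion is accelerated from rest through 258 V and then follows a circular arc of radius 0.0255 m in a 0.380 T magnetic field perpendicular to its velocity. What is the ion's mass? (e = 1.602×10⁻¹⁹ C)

Combine |q|V = ½mv² and r = mv/(|q|B): eliminate v to get m = qB²r²/(2V).
m = (1.602×10⁻¹⁹)(0.380)²(0.0255)²/(2·258) ≈ 2.92×10⁻²⁶ kg.

m ≈ 2.92×10⁻²⁶ kg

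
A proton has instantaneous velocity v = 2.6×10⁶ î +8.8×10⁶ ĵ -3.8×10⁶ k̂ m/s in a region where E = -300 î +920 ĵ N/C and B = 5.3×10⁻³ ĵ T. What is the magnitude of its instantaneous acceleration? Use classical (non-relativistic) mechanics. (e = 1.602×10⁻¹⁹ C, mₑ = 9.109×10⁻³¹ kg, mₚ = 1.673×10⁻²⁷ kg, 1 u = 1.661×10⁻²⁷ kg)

v×B = (2.01×10⁴, 0, 1.38×10⁴) N/C.
E + v×B = (1.98×10⁴, 920, 1.38×10⁴) N/C.
F = q(E + v×B) = (1.602×10⁻¹⁹ C)·(1.98×10⁴, 920, 1.38×10⁴) = (3.18×10⁻¹⁵, 1.47×10⁻¹⁶, 2.21×10⁻¹⁵) N.
|a| = |F|/m = 3.873×10⁻¹⁵/1.673×10⁻²⁷ ≈ 2.31×10¹² m/s².

|a| ≈ 2.31×10¹² m/s²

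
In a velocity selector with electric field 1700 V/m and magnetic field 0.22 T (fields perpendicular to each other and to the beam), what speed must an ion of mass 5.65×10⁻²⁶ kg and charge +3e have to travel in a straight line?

v = 7700 m/s

Straight-line motion ⇒ electric and magnetic forces cancel, so E = vB.
v = E/B = 1700/0.22 = 7700 m/s.
The result is independent of the particle's charge and mass.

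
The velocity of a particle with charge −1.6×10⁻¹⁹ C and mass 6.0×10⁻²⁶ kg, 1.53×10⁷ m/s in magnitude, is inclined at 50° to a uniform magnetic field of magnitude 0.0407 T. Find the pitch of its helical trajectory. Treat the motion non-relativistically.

p ≈ 569 m

v∥ = v cosθ = 1.53×10⁷·cos50° ≈ 9.835×10⁶ m/s.
T = 2πm/(|q|B) = 2π(6.0×10⁻²⁶)/((1.6×10⁻¹⁹)(0.0407)) ≈ 5.789×10⁻⁵ s.
pitch = v∥ T = (9.835×10⁶)(5.789×10⁻⁵) ≈ 569 m.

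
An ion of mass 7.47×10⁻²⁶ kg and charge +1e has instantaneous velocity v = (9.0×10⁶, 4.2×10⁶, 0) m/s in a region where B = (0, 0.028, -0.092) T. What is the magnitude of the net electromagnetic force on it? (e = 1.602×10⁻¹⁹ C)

|F| ≈ 1.52×10⁻¹³ N

v×B = (-3.86×10⁵, 8.28×10⁵, 2.52×10⁵) N/C.
F = q v×B = (1.602×10⁻¹⁹ C)·(-3.86×10⁵, 8.28×10⁵, 2.52×10⁵) = (-6.19×10⁻¹⁴, 1.33×10⁻¹³, 4.04×10⁻¹⁴) N.
|F| = 1.52×10⁻¹³ N.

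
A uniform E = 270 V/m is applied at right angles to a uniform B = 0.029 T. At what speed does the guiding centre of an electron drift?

In crossed fields the guiding centre drifts at v_d = |E×B|/B² = E/B, independent of charge and mass.
v_d = 270/0.029 = 9300 m/s.

v_d ≈ 9300 m/s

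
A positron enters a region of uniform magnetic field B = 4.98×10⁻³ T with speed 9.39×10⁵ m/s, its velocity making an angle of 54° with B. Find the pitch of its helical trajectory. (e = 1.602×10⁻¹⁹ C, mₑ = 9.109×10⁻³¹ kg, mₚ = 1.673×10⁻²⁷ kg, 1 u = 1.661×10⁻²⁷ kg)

p ≈ 3.96×10⁻³ m

v∥ = v cosθ = 9.39×10⁵·cos54° ≈ 5.519×10⁵ m/s.
T = 2πm/(|q|B) = 2π(9.109×10⁻³¹)/((1.602×10⁻¹⁹)(4.98×10⁻³)) ≈ 7.174×10⁻⁹ s.
pitch = v∥ T = (5.519×10⁵)(7.174×10⁻⁹) ≈ 3.96×10⁻³ m.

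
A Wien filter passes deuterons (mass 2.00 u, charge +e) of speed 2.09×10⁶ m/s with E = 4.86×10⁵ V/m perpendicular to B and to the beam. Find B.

B = 0.233 T

Balance of forces in the selector: qE = qvB ⇒ B = E/v.
B = 4.86×10⁵/2.09×10⁶ = 0.233 T.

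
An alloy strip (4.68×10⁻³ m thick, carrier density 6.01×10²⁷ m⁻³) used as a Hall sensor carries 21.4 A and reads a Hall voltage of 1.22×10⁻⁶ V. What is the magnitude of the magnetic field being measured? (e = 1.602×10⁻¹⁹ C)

From V_H = IB/(n e t), B = V_H n e t / I.
B = (1.22×10⁻⁶)(6.01×10²⁷)(1.602×10⁻¹⁹)(4.68×10⁻³)/21.4 ≈ 0.257 T.

B ≈ 0.257 T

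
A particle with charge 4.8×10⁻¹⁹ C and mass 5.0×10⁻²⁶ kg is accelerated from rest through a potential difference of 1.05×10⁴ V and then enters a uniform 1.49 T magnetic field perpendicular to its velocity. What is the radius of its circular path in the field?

Acceleration: |q|V = ½mv² ⇒ v = √(2|q|V/m) = √(2·4.8×10⁻¹⁹·1.05×10⁴/5.0×10⁻²⁶) ≈ 4.490×10⁵ m/s.
In the field: r = mv/(|q|B) = (5.0×10⁻²⁶)(4.490×10⁵)/((4.8×10⁻¹⁹)(1.49)) ≈ 0.0314 m.

r ≈ 0.0314 m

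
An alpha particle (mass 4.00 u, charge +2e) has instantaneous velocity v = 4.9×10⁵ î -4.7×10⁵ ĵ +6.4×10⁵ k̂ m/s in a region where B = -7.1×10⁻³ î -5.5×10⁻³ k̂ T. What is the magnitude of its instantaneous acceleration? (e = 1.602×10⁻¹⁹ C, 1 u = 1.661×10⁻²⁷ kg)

v×B = (2580, -1850, -3340) N/C.
F = q v×B = (3.204×10⁻¹⁹ C)·(2580, -1850, -3340) = (8.28×10⁻¹⁶, -5.92×10⁻¹⁶, -1.07×10⁻¹⁵) N.
|a| = |F|/m = 1.477×10⁻¹⁵/6.644×10⁻²⁷ ≈ 2.22×10¹¹ m/s².

|a| ≈ 2.22×10¹¹ m/s²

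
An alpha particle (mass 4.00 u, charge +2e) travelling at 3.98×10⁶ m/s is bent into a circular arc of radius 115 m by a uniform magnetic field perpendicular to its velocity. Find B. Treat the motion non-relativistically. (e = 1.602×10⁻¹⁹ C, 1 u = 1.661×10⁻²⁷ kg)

From |q|vB = mv²/r, B = mv/(|q|r).
B = (6.644×10⁻²⁷)(3.98×10⁶)/((3.204×10⁻¹⁹)(115)) ≈ 7.18×10⁻⁴ T.

B ≈ 7.18×10⁻⁴ T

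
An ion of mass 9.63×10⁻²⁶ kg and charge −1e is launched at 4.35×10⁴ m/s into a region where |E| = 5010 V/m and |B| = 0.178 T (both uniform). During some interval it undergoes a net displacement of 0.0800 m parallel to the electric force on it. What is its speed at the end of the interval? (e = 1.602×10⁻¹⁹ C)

B does no work; ΔKE = |q|E d.
½mv_f² = ½mv₀² + |q|Ed = ½(9.63×10⁻²⁶)(4.35×10⁴)² + (1.602×10⁻¹⁹)(5010)(0.0800) ≈ 9.111×10⁻¹⁷ J + 6.421×10⁻¹⁷ J ≈ 1.553×10⁻¹⁶ J.
v_f = √(2·1.553×10⁻¹⁶/9.63×10⁻²⁶) ≈ 5.68×10⁴ m/s.

v_f ≈ 5.68×10⁴ m/s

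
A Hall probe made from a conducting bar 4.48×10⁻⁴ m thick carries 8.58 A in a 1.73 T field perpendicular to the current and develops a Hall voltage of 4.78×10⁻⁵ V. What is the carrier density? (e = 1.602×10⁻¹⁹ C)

From V_H = IB/(n e t), n = IB/(V_H e t).
n = (8.58)(1.73)/((4.78×10⁻⁵)(1.602×10⁻¹⁹)(4.48×10⁻⁴)) ≈ 4.33×10²⁷ m⁻³.

n ≈ 4.33×10²⁷ m⁻³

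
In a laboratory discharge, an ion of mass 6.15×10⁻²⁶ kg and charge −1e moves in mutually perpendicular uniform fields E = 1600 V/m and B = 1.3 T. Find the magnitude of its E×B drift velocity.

v_d ≈ 1200 m/s

The E×B drift speed is v_d = E/B.
v_d = 1600/1.3 = 1200 m/s.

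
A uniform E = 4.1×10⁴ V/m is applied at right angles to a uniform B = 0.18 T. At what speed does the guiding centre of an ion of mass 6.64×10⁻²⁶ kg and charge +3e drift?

The steady drift has the magnetic force balancing the electric force, so v_d = E/B.
v_d = 4.1×10⁴/0.18 = 2.3×10⁵ m/s.

v_d ≈ 2.3×10⁵ m/s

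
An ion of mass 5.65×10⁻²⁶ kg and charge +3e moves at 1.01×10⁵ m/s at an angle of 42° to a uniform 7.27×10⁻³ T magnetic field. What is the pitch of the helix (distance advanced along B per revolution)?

p ≈ 7.63 m

v∥ = v cosθ = 1.01×10⁵·cos42° ≈ 7.506×10⁴ m/s.
T = 2πm/(|q|B) = 2π(5.65×10⁻²⁶)/((4.806×10⁻¹⁹)(7.27×10⁻³)) ≈ 1.016×10⁻⁴ s.
pitch = v∥ T = (7.506×10⁴)(1.016×10⁻⁴) ≈ 7.63 m.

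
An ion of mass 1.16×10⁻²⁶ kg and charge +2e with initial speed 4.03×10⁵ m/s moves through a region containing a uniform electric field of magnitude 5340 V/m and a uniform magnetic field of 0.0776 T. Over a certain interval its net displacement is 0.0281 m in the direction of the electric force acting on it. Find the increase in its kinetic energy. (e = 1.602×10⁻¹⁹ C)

The magnetic force is always ⟂ v and does no work; only the electric force changes KE.
ΔKE = F_E · d = |q|E d = (3.204×10⁻¹⁹)(5340)(0.0281) ≈ 4.81×10⁻¹⁷ J.

ΔKE ≈ 4.81×10⁻¹⁷ J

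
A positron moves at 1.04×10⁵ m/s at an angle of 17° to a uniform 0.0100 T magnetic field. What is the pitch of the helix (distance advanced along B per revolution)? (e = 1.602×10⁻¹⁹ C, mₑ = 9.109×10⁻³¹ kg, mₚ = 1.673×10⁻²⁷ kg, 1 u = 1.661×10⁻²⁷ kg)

v∥ = v cosθ = 1.04×10⁵·cos17° ≈ 9.946×10⁴ m/s.
T = 2πm/(|q|B) = 2π(9.109×10⁻³¹)/((1.602×10⁻¹⁹)(0.0100)) ≈ 3.573×10⁻⁹ s.
pitch = v∥ T = (9.946×10⁴)(3.573×10⁻⁹) ≈ 3.55×10⁻⁴ m.

p ≈ 3.55×10⁻⁴ m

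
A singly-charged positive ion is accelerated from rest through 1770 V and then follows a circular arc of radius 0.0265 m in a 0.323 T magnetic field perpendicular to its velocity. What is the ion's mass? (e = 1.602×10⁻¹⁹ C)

Combine |q|V = ½mv² and r = mv/(|q|B): eliminate v to get m = qB²r²/(2V).
m = (1.602×10⁻¹⁹)(0.323)²(0.0265)²/(2·1770) ≈ 3.32×10⁻²⁷ kg.

m ≈ 3.32×10⁻²⁷ kg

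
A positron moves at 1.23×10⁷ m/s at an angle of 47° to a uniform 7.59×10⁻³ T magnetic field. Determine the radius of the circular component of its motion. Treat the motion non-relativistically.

r ≈ 6.74×10⁻³ m

v⊥ = v sinθ = 1.23×10⁷·sin47° ≈ 8.996×10⁶ m/s.
r = m v⊥/(|q|B) = (9.109×10⁻³¹)(8.996×10⁶)/((1.602×10⁻¹⁹)(7.59×10⁻³)) ≈ 6.74×10⁻³ m.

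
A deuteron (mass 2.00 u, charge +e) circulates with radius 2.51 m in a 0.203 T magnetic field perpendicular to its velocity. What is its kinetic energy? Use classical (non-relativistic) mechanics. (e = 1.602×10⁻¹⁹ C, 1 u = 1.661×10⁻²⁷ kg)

v = |q|Br/m, then KE = ½mv² = (qBr)²/(2m).
v = (1.602×10⁻¹⁹)(0.203)(2.51)/3.322×10⁻²⁷ ≈ 2.457×10⁷ m/s.
KE = ½(3.322×10⁻²⁷)(2.457×10⁷)² ≈ 1.00×10⁻¹² J = 6.26×10⁶ eV.

KE ≈ 6.26×10⁶ eV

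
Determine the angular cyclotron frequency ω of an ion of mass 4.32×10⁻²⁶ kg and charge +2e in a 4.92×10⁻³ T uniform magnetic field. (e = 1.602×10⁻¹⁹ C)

ω ≈ 3.65×10⁴ rad/s

ω = |q|B/m.
ω = (3.204×10⁻¹⁹)(4.92×10⁻³)/4.32×10⁻²⁶ ≈ 3.65×10⁴ rad/s.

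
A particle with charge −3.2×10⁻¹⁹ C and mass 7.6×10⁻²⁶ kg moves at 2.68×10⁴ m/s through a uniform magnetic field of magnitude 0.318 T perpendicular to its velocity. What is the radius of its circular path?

r ≈ 0.0200 m

The magnetic force provides the centripetal force: |q|vB = mv²/r.
r = mv/(|q|B) = (7.6×10⁻²⁶)(2.68×10⁴)/((3.2×10⁻¹⁹)(0.318)) ≈ 0.0200 m.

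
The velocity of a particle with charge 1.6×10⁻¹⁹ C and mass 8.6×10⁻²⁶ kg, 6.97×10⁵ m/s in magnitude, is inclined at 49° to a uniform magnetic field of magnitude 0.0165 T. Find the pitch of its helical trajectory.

p ≈ 93.6 m

v∥ = v cosθ = 6.97×10⁵·cos49° ≈ 4.573×10⁵ m/s.
T = 2πm/(|q|B) = 2π(8.6×10⁻²⁶)/((1.6×10⁻¹⁹)(0.0165)) ≈ 2.047×10⁻⁴ s.
pitch = v∥ T = (4.573×10⁵)(2.047×10⁻⁴) ≈ 93.6 m.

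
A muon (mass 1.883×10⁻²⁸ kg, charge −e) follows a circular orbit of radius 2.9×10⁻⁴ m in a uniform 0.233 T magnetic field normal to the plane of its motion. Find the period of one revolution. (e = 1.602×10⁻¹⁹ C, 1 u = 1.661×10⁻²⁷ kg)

The cyclotron period depends only on m, q, B: T = 2πm/(|q|B).
T = 2π(1.883×10⁻²⁸)/((1.602×10⁻¹⁹)(0.233)) ≈ 3.17×10⁻⁸ s.

T ≈ 3.17×10⁻⁸ s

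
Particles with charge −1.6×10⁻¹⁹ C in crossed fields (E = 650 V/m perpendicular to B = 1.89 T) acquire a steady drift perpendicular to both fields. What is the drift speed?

In crossed fields the guiding centre drifts at v_d = |E×B|/B² = E/B, independent of charge and mass.
v_d = 650/1.89 = 344 m/s.

v_d ≈ 344 m/s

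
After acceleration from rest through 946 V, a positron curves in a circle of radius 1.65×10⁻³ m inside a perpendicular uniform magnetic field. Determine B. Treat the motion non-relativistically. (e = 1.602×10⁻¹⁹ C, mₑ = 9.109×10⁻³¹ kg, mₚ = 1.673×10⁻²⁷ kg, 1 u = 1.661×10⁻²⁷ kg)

B ≈ 0.0629 T

v = √(2|q|V/m) = √(2·1.602×10⁻¹⁹·946/9.109×10⁻³¹) ≈ 1.824×10⁷ m/s.
B = mv/(|q|r) = (9.109×10⁻³¹)(1.824×10⁷)/((1.602×10⁻¹⁹)(1.65×10⁻³)) ≈ 0.0629 T.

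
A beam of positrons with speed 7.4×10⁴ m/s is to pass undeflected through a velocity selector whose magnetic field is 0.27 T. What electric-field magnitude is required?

For straight-line motion qE = qvB, so E = vB.
E = 7.4×10⁴ × 0.27 = 2.0×10⁴ V/m.

E = 2.0×10⁴ V/m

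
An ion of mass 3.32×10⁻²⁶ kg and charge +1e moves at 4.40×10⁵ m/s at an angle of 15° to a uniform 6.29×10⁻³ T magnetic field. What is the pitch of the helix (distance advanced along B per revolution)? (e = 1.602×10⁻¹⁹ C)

p ≈ 88.0 m

v∥ = v cosθ = 4.40×10⁵·cos15° ≈ 4.250×10⁵ m/s.
T = 2πm/(|q|B) = 2π(3.32×10⁻²⁶)/((1.602×10⁻¹⁹)(6.29×10⁻³)) ≈ 2.070×10⁻⁴ s.
pitch = v∥ T = (4.250×10⁵)(2.070×10⁻⁴) ≈ 88.0 m.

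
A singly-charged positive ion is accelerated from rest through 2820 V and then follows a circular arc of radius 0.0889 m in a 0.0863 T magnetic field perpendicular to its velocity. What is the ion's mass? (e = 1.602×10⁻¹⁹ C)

m ≈ 1.67×10⁻²⁷ kg

Combine |q|V = ½mv² and r = mv/(|q|B): eliminate v to get m = qB²r²/(2V).
m = (1.602×10⁻¹⁹)(0.0863)²(0.0889)²/(2·2820) ≈ 1.67×10⁻²⁷ kg.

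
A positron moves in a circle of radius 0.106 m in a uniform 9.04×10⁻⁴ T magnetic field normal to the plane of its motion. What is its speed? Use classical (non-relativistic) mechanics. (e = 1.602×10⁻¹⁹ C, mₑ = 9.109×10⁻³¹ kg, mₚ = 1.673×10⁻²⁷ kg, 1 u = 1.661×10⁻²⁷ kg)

v ≈ 1.69×10⁷ m/s

From |q|vB = mv²/r, v = |q|Br/m.
v = (1.602×10⁻¹⁹)(9.04×10⁻⁴)(0.106)/9.109×10⁻³¹ ≈ 1.69×10⁷ m/s.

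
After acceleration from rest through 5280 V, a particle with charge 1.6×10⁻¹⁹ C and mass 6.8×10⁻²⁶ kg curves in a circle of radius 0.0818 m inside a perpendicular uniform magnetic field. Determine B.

v = √(2|q|V/m) = √(2·1.6×10⁻¹⁹·5280/6.8×10⁻²⁶) ≈ 1.576×10⁵ m/s.
B = mv/(|q|r) = (6.8×10⁻²⁶)(1.576×10⁵)/((1.6×10⁻¹⁹)(0.0818)) ≈ 0.819 T.

B ≈ 0.819 T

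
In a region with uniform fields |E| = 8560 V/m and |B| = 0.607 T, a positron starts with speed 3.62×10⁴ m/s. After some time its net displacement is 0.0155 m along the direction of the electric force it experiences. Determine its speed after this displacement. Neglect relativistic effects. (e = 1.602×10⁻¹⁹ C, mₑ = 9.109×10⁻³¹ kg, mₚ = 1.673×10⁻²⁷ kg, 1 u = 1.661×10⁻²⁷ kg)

B does no work; ΔKE = |q|E d.
½mv_f² = ½mv₀² + |q|Ed = ½(9.109×10⁻³¹)(3.62×10⁴)² + (1.602×10⁻¹⁹)(8560)(0.0155) ≈ 5.968×10⁻²² J + 2.126×10⁻¹⁷ J ≈ 2.126×10⁻¹⁷ J.
v_f = √(2·2.126×10⁻¹⁷/9.109×10⁻³¹) ≈ 6.83×10⁶ m/s.

v_f ≈ 6.83×10⁶ m/s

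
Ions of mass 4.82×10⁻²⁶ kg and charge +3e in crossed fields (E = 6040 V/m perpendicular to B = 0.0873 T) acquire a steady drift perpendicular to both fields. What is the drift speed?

v_d ≈ 6.92×10⁴ m/s

The steady drift has the magnetic force balancing the electric force, so v_d = E/B.
v_d = 6040/0.0873 = 6.92×10⁴ m/s.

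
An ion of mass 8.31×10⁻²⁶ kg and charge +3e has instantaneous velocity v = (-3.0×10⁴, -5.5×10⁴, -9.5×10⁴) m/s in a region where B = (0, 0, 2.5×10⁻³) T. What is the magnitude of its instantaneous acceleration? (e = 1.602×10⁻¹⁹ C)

|a| ≈ 9.06×10⁸ m/s²

v×B = (-138, 75.0, 0) N/C.
F = q v×B = (4.806×10⁻¹⁹ C)·(-138, 75.0, 0) = (-6.61×10⁻¹⁷, 3.60×10⁻¹⁷, 0) N.
|a| = |F|/m = 7.527×10⁻¹⁷/8.31×10⁻²⁶ ≈ 9.06×10⁸ m/s².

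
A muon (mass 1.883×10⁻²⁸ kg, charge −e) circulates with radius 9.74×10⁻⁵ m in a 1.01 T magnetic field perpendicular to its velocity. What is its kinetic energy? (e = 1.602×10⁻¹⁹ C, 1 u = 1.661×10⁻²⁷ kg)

KE ≈ 6.59×10⁻¹⁹ J

v = |q|Br/m, then KE = ½mv² = (qBr)²/(2m).
v = (1.602×10⁻¹⁹)(1.01)(9.74×10⁻⁵)/1.883×10⁻²⁸ ≈ 8.369×10⁴ m/s.
KE = ½(1.883×10⁻²⁸)(8.369×10⁴)² ≈ 6.59×10⁻¹⁹ J.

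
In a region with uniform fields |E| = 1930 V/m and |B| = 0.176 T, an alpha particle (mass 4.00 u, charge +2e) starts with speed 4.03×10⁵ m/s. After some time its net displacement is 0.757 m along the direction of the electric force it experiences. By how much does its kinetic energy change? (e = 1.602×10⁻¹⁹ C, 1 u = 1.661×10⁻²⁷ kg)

ΔKE ≈ 4.68×10⁻¹⁶ J

The magnetic force is always ⟂ v and does no work; only the electric force changes KE.
ΔKE = F_E · d = |q|E d = (3.204×10⁻¹⁹)(1930)(0.757) ≈ 4.68×10⁻¹⁶ J.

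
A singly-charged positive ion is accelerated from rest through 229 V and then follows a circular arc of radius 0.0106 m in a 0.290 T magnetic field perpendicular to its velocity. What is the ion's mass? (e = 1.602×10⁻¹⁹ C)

m ≈ 3.31×10⁻²⁷ kg

Combine |q|V = ½mv² and r = mv/(|q|B): eliminate v to get m = qB²r²/(2V).
m = (1.602×10⁻¹⁹)(0.290)²(0.0106)²/(2·229) ≈ 3.31×10⁻²⁷ kg.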